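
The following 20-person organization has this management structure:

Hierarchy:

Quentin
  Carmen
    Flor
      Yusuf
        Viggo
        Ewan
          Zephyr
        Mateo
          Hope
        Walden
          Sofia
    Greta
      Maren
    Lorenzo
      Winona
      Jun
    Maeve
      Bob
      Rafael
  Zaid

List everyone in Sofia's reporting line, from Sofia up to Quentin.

Sofia reports to Walden. Walden reports to Yusuf. Yusuf reports to Flor. Flor reports to Carmen. Carmen reports to Quentin. Quentin is at the top.

Sofia -> Walden -> Yusuf -> Flor -> Carmen -> Quentin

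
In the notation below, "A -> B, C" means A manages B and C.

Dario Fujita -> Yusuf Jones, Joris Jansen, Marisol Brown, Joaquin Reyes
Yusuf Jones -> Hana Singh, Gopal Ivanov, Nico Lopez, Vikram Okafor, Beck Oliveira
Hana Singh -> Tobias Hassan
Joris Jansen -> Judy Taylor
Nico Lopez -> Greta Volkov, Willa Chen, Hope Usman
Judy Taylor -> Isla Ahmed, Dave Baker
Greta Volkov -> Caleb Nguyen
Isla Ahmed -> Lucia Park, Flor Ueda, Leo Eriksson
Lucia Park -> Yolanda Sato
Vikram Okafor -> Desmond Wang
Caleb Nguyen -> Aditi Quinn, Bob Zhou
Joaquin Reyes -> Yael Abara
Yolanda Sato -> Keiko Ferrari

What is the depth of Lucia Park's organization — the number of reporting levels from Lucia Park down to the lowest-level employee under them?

The longest chain under Lucia Park runs Lucia Park → Yolanda Sato → Keiko Ferrari, which is 2 levels below Lucia Park.

2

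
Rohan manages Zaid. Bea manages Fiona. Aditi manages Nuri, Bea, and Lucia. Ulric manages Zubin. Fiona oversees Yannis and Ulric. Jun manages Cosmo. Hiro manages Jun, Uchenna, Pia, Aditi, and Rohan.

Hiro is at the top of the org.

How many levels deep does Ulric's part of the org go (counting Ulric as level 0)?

The longest chain under Ulric runs Ulric → Zubin, which is 1 level below Ulric.

1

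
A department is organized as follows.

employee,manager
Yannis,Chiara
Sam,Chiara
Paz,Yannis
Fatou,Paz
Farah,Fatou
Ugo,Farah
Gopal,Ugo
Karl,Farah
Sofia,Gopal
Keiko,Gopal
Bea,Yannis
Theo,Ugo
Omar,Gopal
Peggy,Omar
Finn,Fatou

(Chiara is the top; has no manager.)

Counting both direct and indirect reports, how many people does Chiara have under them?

15

Chiara directly manages Yannis, Sam. Under Yannis: Bea, Paz, Fatou, Finn, Farah, Karl, Ugo, Theo, Gopal, Omar, Peggy, Keiko, Sofia (13). Sam has no reports. So Chiara's organization is 2 direct reports plus everyone under them: 14 + 1 = 15.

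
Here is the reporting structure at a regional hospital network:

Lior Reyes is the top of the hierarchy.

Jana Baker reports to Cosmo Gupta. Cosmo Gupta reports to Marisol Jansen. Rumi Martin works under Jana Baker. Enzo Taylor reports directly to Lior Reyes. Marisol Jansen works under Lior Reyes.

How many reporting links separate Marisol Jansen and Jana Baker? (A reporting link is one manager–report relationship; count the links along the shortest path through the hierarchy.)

Jana Baker is in Marisol Jansen's organization: the chain from Jana Baker up to Marisol Jansen is Jana Baker → Cosmo Gupta → Marisol Jansen, which is 2 links.

2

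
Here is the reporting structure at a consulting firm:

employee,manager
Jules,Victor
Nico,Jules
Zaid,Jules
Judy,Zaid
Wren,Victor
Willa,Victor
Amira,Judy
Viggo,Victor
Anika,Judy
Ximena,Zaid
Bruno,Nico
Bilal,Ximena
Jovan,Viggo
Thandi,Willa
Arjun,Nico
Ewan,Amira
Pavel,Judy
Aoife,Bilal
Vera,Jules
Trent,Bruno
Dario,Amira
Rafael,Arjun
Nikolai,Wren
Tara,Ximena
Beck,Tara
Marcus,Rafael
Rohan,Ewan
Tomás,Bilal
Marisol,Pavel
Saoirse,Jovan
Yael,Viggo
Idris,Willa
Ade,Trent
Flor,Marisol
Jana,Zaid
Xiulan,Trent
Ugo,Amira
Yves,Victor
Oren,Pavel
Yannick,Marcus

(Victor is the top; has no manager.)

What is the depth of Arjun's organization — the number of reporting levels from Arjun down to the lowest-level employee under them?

3

The longest chain under Arjun runs Arjun → Rafael → Marcus → Yannick, which is 3 levels below Arjun.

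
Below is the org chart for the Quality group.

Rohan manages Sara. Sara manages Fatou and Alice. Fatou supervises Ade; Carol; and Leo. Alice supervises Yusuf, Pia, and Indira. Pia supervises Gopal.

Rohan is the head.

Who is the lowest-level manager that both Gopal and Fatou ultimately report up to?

Sara

Gopal's chain of managers is Pia, Alice, Sara, Rohan. Fatou's chain of managers is Sara, Rohan. The first manager that appears in both chains is Sara.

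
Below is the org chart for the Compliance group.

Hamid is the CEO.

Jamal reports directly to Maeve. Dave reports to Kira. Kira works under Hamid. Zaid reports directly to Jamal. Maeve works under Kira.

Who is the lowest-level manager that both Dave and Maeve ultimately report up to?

Dave's chain of managers is Kira, Hamid. Maeve's chain of managers is Kira, Hamid. The first manager that appears in both chains is Kira.

Kira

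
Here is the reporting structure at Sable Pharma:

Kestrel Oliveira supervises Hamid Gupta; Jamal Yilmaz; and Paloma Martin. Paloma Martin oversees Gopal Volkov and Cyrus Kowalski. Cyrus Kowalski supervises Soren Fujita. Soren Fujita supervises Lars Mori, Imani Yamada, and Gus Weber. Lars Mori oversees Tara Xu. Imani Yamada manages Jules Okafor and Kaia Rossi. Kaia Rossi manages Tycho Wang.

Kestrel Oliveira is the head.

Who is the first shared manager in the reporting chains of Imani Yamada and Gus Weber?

Imani Yamada's chain of managers is Soren Fujita, Cyrus Kowalski, Paloma Martin, Kestrel Oliveira. Gus Weber's chain of managers is Soren Fujita, Cyrus Kowalski, Paloma Martin, Kestrel Oliveira. The first manager that appears in both chains is Soren Fujita.

Soren Fujita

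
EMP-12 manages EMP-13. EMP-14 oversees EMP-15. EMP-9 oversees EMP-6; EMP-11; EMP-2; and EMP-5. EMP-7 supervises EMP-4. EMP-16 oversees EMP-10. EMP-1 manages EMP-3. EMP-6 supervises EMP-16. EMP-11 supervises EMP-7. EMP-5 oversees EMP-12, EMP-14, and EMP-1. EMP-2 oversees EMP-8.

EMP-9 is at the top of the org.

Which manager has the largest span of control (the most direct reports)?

EMP-9

Direct-report counts: EMP-9 has 4; EMP-2 has 1; EMP-5 has 3; EMP-1 has 1; EMP-14 has 1; EMP-12 has 1; EMP-6 has 1; EMP-16 has 1; EMP-11 has 1; EMP-7 has 1. The largest is 4, held by EMP-9.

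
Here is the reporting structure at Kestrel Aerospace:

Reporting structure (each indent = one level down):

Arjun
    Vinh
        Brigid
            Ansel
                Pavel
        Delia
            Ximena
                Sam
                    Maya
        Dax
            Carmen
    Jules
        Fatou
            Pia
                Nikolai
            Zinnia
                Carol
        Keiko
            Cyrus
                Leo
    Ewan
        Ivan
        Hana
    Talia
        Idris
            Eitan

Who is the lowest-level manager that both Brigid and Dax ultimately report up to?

Vinh

Brigid's chain of managers is Vinh, Arjun. Dax's chain of managers is Vinh, Arjun. The first manager that appears in both chains is Vinh.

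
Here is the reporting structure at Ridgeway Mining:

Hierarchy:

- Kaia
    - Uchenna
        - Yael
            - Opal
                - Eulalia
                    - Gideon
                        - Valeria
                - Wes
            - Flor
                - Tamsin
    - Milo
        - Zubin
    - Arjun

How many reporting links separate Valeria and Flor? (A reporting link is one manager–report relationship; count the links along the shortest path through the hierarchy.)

5

Valeria is 4 levels below Yael, and Flor is 1 level below Yael (their lowest common manager). The shortest path runs up from Valeria to Yael and back down to Flor: 4 + 1 = 5 links.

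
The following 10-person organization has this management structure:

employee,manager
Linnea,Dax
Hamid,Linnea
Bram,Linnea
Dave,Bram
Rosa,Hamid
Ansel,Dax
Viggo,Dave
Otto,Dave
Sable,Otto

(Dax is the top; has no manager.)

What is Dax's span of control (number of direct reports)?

Dax directly manages Linnea, Ansel. That is 2 direct reports.

2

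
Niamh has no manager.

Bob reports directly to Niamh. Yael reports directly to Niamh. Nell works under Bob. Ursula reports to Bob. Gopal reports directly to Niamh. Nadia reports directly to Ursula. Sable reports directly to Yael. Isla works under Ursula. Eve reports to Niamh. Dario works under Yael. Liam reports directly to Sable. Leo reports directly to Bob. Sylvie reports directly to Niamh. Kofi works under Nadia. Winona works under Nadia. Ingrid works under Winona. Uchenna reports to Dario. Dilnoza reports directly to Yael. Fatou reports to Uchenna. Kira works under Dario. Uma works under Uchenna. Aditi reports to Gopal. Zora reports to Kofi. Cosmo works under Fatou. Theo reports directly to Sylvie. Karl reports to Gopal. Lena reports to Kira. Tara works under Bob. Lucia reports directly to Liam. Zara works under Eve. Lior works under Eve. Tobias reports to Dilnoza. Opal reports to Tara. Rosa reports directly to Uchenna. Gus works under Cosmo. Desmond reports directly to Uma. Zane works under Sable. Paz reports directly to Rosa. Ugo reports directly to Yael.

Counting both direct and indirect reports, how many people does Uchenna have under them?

7

Uchenna directly manages Fatou, Uma, Rosa. Under Fatou: Cosmo, Gus (2). Under Uma: Desmond (1). Under Rosa: Paz (1). So Uchenna's organization is 3 direct reports plus everyone under them: 3 + 2 + 2 = 7.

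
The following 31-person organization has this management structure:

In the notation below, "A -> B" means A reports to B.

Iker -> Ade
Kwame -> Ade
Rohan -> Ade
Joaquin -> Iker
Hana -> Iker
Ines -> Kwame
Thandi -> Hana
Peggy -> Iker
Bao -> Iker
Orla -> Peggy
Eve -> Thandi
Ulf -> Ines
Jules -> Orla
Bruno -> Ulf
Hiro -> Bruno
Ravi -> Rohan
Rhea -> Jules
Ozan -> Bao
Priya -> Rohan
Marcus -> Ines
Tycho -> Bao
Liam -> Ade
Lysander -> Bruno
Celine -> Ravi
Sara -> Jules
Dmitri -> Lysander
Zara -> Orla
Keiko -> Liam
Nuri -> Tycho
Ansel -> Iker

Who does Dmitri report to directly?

Lysander

Dmitri reports directly to Lysander.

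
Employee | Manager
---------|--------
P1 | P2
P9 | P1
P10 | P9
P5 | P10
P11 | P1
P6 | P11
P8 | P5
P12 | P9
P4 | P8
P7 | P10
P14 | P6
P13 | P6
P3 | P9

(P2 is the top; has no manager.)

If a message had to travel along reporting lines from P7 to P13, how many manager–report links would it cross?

6

P7 is 3 levels below P1, and P13 is 3 levels below P1 (their lowest common manager). The shortest path runs up from P7 to P1 and back down to P13: 3 + 3 = 6 links.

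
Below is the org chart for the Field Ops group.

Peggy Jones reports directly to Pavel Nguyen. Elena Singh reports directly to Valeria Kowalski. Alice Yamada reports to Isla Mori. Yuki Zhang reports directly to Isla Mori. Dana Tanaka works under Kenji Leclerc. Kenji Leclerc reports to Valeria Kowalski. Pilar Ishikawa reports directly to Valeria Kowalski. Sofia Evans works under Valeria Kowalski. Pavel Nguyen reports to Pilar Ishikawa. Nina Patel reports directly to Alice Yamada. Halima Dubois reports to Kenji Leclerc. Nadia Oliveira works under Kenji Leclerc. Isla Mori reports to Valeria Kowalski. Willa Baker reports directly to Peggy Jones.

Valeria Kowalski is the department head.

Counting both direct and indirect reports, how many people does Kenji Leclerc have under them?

Kenji Leclerc directly manages Halima Dubois, Nadia Oliveira, Dana Tanaka. Halima Dubois has no reports. Nadia Oliveira has no reports. Dana Tanaka has no reports. So Kenji Leclerc's organization is 3 direct reports plus everyone under them: 1 + 1 + 1 = 3.

3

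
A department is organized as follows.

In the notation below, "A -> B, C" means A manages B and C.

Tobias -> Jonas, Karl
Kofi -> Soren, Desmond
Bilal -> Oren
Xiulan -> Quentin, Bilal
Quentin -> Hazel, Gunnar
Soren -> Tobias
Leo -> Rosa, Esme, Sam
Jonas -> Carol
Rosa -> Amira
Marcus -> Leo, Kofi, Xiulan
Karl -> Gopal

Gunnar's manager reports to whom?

Xiulan

Gunnar reports to Quentin, and Quentin reports to Xiulan. So Gunnar's skip-level manager is Xiulan.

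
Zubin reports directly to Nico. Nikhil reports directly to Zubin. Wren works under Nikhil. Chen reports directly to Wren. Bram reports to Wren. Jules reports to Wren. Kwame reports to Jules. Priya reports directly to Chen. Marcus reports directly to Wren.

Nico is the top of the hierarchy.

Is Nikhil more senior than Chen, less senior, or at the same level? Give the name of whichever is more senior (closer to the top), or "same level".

Nikhil is 2 levels below Nico; Chen is 4. Nikhil is higher.

Nikhil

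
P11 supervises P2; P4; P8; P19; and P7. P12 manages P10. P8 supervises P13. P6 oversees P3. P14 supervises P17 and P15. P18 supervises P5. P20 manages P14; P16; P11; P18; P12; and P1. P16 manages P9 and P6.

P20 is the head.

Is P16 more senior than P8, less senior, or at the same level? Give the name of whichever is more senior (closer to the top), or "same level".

P16

P16 is 1 level below P20; P8 is 2. P16 is higher.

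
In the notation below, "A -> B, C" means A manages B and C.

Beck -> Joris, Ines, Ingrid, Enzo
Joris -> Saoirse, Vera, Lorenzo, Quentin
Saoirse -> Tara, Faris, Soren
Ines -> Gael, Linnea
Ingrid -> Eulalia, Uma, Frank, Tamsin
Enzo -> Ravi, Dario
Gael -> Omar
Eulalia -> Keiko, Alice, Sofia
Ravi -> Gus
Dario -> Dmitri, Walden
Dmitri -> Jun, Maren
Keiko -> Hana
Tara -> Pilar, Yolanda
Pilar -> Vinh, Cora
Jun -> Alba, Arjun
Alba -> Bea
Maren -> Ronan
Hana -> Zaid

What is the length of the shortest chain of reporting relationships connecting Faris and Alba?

Faris is 3 levels below Beck, and Alba is 5 levels below Beck (their lowest common manager). The shortest path runs up from Faris to Beck and back down to Alba: 3 + 5 = 8 links.

8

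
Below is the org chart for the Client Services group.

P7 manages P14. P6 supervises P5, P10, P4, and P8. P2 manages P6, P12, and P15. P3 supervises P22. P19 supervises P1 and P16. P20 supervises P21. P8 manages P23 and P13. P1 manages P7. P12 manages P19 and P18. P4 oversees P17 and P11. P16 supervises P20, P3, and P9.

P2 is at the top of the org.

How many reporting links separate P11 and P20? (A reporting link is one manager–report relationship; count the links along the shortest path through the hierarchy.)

P11 is 3 levels below P2, and P20 is 4 levels below P2 (their lowest common manager). The shortest path runs up from P11 to P2 and back down to P20: 3 + 4 = 7 links.

7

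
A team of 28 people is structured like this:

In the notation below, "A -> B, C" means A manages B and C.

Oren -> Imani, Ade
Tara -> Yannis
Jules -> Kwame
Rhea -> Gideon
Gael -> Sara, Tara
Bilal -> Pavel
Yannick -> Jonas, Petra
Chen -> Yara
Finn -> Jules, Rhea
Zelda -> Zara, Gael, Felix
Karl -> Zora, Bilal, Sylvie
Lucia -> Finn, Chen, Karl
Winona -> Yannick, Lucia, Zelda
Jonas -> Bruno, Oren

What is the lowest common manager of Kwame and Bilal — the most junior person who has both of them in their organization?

Lucia

Kwame's chain of managers is Jules, Finn, Lucia, Winona. Bilal's chain of managers is Karl, Lucia, Winona. The first manager that appears in both chains is Lucia.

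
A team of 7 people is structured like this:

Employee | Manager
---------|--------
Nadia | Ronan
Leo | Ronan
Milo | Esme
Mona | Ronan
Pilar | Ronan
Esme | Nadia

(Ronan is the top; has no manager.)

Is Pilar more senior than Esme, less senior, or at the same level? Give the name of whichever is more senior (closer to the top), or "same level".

Pilar is 1 level below Ronan; Esme is 2. Pilar is higher.

Pilar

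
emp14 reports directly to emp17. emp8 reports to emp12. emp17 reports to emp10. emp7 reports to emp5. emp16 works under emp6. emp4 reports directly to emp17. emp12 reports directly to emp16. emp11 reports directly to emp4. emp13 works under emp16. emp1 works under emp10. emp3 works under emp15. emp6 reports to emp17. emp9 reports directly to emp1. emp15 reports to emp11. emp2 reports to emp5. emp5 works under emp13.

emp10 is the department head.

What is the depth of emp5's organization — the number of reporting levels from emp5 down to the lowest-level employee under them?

The longest chain under emp5 runs emp5 → emp2, which is 1 level below emp5.

1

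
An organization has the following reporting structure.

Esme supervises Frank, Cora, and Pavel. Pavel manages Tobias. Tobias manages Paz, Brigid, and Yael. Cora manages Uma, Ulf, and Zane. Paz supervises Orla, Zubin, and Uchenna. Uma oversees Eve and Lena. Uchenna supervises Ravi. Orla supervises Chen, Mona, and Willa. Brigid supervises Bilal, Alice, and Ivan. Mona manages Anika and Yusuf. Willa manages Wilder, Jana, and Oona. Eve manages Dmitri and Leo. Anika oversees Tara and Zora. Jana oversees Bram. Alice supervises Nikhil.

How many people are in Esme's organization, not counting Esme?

33

Esme directly manages Pavel, Cora, Frank. Under Pavel: Tobias, Yael, Brigid, Ivan, Alice, Nikhil, Bilal, Paz, Zubin, Orla, Willa, Wilder, Oona, Jana, Bram, Mona, Yusuf, Anika, Zora, Tara, Chen, Uchenna, Ravi (23). Under Cora: Zane, Ulf, Uma, Lena, Eve, Leo, Dmitri (7). Frank has no reports. So Esme's organization is 3 direct reports plus everyone under them: 24 + 8 + 1 = 33.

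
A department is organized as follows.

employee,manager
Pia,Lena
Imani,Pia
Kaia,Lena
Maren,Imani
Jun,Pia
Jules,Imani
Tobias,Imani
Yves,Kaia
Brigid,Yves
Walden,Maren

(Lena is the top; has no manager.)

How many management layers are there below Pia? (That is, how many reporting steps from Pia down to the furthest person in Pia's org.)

The longest chain under Pia runs Pia → Imani → Maren → Walden, which is 3 levels below Pia.

3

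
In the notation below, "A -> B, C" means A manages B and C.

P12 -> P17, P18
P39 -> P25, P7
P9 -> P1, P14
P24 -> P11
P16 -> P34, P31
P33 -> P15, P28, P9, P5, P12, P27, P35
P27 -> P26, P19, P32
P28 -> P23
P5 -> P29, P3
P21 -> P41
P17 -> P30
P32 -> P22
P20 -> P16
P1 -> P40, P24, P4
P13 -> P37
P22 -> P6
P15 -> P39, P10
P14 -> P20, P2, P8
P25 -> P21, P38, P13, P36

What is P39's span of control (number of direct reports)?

P39 directly manages P25, P7. That is 2 direct reports.

2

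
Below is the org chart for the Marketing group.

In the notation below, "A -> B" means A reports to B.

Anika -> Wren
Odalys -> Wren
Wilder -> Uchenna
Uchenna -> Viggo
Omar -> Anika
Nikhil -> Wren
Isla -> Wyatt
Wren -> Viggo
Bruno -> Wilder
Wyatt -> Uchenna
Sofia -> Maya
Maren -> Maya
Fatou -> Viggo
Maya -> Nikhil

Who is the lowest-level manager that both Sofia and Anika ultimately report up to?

Sofia's chain of managers is Maya, Nikhil, Wren, Viggo. Anika's chain of managers is Wren, Viggo. The first manager that appears in both chains is Wren.

Wren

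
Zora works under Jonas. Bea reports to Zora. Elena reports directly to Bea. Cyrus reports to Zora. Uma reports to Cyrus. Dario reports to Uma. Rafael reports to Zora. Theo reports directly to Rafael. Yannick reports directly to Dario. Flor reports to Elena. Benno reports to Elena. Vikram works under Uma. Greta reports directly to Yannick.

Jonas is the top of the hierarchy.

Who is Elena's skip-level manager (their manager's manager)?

Zora

Elena reports to Bea, and Bea reports to Zora. So Elena's skip-level manager is Zora.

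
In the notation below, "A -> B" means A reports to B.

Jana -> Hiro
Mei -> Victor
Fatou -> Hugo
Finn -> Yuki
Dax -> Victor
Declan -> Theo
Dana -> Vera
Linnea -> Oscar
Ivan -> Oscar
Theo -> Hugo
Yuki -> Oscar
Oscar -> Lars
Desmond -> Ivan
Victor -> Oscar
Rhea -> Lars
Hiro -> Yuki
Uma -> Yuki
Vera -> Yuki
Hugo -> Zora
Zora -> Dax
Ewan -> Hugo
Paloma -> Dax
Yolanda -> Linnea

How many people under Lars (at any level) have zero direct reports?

12

The people in Lars's organization with no one reporting to them are Rhea, Desmond, Yolanda, Mei, Ewan, Declan, Fatou, Paloma, Finn, Dana, Jana, Uma. That is 12.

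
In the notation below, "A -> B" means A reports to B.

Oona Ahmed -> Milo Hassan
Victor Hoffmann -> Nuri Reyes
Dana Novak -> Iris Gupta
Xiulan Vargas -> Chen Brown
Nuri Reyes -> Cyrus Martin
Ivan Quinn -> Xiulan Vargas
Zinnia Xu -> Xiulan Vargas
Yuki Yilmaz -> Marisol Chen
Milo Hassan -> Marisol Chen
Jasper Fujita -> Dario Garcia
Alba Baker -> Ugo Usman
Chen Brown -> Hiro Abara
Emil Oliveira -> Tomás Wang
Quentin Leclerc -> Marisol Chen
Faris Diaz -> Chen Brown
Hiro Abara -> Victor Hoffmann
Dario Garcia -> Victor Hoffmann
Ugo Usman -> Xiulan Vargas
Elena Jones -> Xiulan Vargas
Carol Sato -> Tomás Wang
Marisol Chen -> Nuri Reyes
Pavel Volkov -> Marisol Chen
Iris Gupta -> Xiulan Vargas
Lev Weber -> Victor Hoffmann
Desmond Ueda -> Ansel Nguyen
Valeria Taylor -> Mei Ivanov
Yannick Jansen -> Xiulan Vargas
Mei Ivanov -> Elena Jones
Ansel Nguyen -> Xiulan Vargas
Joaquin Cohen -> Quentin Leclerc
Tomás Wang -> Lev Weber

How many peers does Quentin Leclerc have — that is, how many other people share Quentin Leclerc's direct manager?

Quentin Leclerc reports to Marisol Chen. Marisol Chen's other direct reports are Milo Hassan, Yuki Yilmaz, Pavel Volkov — 3 peers.

3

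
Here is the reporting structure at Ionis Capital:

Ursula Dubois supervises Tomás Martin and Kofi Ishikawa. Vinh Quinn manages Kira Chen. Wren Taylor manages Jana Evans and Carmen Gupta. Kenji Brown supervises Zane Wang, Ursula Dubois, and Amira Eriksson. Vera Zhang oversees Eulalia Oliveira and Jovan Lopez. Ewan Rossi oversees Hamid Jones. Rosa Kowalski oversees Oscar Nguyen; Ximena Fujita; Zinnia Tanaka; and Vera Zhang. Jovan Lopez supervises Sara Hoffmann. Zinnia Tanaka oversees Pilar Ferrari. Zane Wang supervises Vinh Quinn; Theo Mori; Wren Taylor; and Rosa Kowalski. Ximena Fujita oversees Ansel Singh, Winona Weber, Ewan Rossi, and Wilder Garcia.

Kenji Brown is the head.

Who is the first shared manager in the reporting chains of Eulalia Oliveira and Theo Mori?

Zane Wang

Eulalia Oliveira's chain of managers is Vera Zhang, Rosa Kowalski, Zane Wang, Kenji Brown. Theo Mori's chain of managers is Zane Wang, Kenji Brown. The first manager that appears in both chains is Zane Wang.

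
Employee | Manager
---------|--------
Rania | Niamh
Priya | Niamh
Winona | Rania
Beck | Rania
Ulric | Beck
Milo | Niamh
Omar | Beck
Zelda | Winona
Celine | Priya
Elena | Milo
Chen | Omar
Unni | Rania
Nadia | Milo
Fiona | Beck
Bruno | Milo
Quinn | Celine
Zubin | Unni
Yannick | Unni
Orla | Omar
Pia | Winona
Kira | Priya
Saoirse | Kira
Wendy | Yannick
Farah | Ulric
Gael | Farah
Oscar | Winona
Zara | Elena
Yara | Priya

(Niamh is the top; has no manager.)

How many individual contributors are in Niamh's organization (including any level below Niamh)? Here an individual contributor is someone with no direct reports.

15

The people in Niamh's organization with no one reporting to them are Bruno, Nadia, Zara, Yara, Saoirse, Quinn, Wendy, Zubin, Fiona, Orla, Chen, Gael, Oscar, Pia, Zelda. That is 15.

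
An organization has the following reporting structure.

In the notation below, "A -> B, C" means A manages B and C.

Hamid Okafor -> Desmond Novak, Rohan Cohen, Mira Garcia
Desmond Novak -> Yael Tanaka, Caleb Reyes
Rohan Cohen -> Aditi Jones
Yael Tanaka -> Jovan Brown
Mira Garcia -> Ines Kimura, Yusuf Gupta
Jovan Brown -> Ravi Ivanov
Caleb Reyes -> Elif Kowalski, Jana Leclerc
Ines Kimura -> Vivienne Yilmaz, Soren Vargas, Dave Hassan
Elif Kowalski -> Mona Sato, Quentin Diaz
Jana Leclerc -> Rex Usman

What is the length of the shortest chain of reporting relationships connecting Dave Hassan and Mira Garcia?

2

Dave Hassan is in Mira Garcia's organization: the chain from Dave Hassan up to Mira Garcia is Dave Hassan → Ines Kimura → Mira Garcia, which is 2 links.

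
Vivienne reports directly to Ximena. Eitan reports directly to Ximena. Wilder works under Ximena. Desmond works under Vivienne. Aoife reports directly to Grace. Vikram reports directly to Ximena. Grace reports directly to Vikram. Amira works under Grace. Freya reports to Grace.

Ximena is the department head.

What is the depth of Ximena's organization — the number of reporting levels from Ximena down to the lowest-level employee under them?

The longest chain under Ximena runs Ximena → Vikram → Grace → Freya, which is 3 levels below Ximena.

3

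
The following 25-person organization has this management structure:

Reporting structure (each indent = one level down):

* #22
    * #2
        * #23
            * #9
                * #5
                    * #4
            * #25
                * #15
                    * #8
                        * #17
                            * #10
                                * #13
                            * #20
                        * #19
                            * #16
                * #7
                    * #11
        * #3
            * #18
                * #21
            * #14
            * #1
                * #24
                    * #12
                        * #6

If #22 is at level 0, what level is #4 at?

5

Chain from #4 up to #22: #4 → #5 → #9 → #23 → #2 → #22. That is 5 steps up, so #4 is 5 levels below #22.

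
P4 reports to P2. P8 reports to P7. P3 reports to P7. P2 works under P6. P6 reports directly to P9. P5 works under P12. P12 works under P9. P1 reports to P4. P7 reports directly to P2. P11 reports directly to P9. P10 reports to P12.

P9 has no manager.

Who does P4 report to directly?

P2

P4 reports directly to P2.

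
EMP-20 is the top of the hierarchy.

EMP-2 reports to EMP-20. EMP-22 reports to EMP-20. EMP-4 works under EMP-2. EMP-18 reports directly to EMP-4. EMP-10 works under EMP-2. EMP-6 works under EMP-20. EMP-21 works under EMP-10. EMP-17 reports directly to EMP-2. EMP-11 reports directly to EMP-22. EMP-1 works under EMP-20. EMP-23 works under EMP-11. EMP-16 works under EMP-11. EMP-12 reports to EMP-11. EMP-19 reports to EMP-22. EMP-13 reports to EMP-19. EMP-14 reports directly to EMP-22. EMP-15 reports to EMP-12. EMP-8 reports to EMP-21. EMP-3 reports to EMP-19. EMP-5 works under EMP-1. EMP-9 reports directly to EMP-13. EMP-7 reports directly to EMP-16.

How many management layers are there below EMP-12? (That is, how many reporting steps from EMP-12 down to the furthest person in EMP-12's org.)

The longest chain under EMP-12 runs EMP-12 → EMP-15, which is 1 level below EMP-12.

1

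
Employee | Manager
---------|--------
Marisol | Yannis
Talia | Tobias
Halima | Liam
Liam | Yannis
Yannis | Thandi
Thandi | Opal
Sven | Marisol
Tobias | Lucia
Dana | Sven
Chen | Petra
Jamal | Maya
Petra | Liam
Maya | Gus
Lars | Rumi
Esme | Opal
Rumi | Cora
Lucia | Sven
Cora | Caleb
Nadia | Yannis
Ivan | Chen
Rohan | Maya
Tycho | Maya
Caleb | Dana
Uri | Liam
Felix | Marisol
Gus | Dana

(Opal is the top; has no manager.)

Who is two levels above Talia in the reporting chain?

Talia reports to Tobias, and Tobias reports to Lucia. So Talia's skip-level manager is Lucia.

Lucia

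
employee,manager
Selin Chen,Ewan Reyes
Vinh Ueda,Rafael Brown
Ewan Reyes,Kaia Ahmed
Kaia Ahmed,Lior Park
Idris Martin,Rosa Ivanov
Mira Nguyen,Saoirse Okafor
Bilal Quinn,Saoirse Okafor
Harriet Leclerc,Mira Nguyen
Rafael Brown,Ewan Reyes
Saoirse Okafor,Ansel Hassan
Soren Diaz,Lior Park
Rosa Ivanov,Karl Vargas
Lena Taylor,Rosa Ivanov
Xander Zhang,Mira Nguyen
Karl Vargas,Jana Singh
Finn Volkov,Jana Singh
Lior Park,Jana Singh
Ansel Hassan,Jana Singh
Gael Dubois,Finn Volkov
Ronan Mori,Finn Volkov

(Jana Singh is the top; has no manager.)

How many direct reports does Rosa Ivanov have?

Rosa Ivanov directly manages Idris Martin, Lena Taylor. That is 2 direct reports.

2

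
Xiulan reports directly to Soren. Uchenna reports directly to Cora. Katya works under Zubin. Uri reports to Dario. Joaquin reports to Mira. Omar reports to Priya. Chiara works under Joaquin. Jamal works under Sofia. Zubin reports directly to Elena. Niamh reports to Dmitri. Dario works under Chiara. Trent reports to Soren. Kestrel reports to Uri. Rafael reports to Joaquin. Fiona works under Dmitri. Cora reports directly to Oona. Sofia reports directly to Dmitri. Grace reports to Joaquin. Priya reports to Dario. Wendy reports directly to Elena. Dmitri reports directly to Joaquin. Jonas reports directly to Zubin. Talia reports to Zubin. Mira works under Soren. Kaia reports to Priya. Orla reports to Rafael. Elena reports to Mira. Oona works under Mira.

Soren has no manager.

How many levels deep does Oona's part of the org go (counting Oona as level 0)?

The longest chain under Oona runs Oona → Cora → Uchenna, which is 2 levels below Oona.

2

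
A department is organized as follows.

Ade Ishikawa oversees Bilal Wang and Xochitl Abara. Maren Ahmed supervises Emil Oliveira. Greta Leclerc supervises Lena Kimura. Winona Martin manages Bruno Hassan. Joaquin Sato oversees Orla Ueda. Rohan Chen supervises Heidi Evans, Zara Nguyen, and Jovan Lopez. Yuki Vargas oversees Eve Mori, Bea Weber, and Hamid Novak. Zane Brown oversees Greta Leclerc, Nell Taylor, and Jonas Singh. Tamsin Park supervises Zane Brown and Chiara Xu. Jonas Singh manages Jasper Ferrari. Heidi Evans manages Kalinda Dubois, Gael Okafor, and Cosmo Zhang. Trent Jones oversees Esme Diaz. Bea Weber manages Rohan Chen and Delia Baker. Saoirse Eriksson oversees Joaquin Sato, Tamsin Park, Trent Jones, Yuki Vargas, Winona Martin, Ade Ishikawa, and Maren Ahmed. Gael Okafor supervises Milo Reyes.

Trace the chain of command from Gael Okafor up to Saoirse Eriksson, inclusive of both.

Gael Okafor reports to Heidi Evans. Heidi Evans reports to Rohan Chen. Rohan Chen reports to Bea Weber. Bea Weber reports to Yuki Vargas. Yuki Vargas reports to Saoirse Eriksson. Saoirse Eriksson is at the top.

Gael Okafor -> Heidi Evans -> Rohan Chen -> Bea Weber -> Yuki Vargas -> Saoirse Eriksson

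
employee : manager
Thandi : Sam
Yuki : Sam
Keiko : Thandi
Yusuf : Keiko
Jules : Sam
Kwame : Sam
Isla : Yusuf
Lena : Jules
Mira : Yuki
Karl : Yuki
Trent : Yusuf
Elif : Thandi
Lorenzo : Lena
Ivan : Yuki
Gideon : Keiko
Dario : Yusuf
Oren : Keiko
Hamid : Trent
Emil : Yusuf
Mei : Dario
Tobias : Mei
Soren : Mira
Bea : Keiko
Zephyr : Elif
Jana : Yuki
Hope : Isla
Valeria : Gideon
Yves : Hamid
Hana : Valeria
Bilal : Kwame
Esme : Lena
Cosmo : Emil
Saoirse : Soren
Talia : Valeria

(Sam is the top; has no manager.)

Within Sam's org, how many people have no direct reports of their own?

The people in Sam's organization with no one reporting to them are Bilal, Esme, Lorenzo, Jana, Ivan, Karl, Saoirse, Zephyr, Bea, Oren, Talia, Hana, Cosmo, Tobias, Yves, Hope. That is 16.

16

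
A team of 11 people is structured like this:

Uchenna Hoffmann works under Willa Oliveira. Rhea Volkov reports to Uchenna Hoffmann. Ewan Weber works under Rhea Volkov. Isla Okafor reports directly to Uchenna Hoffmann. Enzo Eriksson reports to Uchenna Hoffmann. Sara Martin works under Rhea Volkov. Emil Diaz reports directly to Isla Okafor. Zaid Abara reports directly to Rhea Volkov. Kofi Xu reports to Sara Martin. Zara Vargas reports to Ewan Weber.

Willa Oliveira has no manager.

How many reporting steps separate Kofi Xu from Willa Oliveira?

Chain from Kofi Xu up to Willa Oliveira: Kofi Xu → Sara Martin → Rhea Volkov → Uchenna Hoffmann → Willa Oliveira. That is 4 steps up, so Kofi Xu is 4 levels below Willa Oliveira.

4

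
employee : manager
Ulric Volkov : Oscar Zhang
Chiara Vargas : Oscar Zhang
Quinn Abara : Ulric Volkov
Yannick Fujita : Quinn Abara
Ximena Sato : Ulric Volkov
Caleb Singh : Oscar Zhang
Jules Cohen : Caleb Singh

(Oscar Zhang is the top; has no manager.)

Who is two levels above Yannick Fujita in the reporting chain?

Yannick Fujita reports to Quinn Abara, and Quinn Abara reports to Ulric Volkov. So Yannick Fujita's skip-level manager is Ulric Volkov.

Ulric Volkov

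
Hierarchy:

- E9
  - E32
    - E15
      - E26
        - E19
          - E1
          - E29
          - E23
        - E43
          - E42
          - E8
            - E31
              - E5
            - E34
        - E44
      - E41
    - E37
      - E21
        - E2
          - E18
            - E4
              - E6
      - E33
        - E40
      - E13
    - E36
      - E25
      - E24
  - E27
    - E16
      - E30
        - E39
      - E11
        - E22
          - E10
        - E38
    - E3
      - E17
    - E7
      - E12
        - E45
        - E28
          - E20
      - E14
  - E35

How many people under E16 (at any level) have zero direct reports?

3

The people in E16's organization with no one reporting to them are E38, E10, E39. That is 3.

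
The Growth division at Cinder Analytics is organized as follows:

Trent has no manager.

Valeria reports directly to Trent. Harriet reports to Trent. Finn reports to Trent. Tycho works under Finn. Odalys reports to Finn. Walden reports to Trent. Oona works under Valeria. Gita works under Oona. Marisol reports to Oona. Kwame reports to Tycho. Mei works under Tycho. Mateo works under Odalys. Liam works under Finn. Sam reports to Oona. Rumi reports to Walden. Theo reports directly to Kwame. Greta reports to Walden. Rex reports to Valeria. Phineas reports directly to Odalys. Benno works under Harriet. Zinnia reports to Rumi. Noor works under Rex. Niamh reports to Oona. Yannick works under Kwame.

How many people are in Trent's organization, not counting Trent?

Trent directly manages Valeria, Harriet, Finn, Walden. Under Valeria: Rex, Noor, Oona, Niamh, Sam, Marisol, Gita (7). Under Harriet: Benno (1). Under Finn: Liam, Odalys, Phineas, Mateo, Tycho, Mei, Kwame, Yannick, Theo (9). Under Walden: Greta, Rumi, Zinnia (3). So Trent's organization is 4 direct reports plus everyone under them: 8 + 2 + 10 + 4 = 24.

24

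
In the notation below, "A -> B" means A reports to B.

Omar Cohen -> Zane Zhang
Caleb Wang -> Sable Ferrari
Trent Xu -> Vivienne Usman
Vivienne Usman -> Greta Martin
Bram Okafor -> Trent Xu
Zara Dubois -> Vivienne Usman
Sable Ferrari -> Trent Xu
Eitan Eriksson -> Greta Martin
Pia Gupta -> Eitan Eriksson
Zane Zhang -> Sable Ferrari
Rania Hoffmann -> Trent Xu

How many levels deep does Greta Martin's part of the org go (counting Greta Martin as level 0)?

5

The longest chain under Greta Martin runs Greta Martin → Vivienne Usman → Trent Xu → Sable Ferrari → Zane Zhang → Omar Cohen, which is 5 levels below Greta Martin.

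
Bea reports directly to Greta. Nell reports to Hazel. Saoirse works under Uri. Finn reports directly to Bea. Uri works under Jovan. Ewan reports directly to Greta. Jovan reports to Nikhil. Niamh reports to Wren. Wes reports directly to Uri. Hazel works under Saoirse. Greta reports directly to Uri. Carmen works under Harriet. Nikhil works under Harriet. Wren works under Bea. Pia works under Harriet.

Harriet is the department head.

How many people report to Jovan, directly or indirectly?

Jovan directly manages Uri. Under Uri: Wes, Greta, Ewan, Bea, Finn, Wren, Niamh, Saoirse, Hazel, Nell (10). That's 11 in total.

11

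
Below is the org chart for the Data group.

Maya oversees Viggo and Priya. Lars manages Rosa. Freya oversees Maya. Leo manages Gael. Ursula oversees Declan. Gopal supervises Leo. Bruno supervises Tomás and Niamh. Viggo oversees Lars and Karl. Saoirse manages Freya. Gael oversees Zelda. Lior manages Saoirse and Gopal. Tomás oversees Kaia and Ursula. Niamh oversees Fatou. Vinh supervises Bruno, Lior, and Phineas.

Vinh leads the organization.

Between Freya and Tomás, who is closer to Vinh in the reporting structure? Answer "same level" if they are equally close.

Tomás

Freya is 3 levels below Vinh; Tomás is 2. Tomás is higher.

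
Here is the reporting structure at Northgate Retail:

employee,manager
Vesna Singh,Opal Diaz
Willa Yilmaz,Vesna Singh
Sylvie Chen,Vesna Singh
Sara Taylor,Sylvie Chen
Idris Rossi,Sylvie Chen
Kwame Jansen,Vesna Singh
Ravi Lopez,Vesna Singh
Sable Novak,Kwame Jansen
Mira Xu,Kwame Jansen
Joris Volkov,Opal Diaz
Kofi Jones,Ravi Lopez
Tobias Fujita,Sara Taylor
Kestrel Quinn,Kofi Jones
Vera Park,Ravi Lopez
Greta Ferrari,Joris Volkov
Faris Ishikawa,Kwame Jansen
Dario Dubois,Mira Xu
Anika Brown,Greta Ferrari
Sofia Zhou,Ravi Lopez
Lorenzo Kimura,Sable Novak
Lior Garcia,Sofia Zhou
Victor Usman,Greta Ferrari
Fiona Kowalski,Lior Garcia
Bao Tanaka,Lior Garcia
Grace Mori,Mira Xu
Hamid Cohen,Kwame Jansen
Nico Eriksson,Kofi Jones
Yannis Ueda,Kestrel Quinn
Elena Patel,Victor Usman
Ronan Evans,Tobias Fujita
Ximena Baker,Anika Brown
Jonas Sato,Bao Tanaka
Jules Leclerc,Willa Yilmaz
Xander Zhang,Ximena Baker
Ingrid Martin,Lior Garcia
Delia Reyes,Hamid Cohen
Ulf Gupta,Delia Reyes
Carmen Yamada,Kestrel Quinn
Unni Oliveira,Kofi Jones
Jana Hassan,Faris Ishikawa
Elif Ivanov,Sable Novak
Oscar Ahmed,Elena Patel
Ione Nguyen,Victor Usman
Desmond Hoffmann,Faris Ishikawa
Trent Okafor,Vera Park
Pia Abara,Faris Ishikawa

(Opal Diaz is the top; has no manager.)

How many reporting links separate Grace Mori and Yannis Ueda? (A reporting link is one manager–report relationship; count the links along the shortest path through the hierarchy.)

7

Grace Mori is 3 levels below Vesna Singh, and Yannis Ueda is 4 levels below Vesna Singh (their lowest common manager). The shortest path runs up from Grace Mori to Vesna Singh and back down to Yannis Ueda: 3 + 4 = 7 links.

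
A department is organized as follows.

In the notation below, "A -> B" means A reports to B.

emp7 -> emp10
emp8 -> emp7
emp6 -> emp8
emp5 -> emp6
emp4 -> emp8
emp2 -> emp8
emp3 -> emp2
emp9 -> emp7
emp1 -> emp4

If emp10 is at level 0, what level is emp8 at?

Chain from emp8 up to emp10: emp8 → emp7 → emp10. That is 2 steps up, so emp8 is 2 levels below emp10.

2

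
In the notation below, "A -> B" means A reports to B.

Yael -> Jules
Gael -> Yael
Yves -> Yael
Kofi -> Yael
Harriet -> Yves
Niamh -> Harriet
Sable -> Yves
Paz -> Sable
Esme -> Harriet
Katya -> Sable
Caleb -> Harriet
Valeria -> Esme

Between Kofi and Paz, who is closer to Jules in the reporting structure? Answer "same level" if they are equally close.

Kofi is 2 levels below Jules; Paz is 4. Kofi is higher.

Kofi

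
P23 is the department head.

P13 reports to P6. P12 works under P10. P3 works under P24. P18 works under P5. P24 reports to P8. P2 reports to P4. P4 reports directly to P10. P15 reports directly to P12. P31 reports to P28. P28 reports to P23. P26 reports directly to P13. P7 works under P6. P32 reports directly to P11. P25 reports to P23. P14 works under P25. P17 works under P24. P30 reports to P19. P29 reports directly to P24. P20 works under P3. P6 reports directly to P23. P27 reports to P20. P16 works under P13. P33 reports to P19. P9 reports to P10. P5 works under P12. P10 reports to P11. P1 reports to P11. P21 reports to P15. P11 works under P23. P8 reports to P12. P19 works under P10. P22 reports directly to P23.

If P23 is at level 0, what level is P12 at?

Chain from P12 up to P23: P12 → P10 → P11 → P23. That is 3 steps up, so P12 is 3 levels below P23.

3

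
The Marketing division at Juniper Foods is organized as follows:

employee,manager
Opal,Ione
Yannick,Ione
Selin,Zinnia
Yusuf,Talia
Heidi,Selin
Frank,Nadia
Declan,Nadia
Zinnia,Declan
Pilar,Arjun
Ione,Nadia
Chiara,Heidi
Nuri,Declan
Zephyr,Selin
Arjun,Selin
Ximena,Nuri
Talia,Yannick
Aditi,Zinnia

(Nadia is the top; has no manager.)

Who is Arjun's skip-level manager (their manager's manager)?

Zinnia

Arjun reports to Selin, and Selin reports to Zinnia. So Arjun's skip-level manager is Zinnia.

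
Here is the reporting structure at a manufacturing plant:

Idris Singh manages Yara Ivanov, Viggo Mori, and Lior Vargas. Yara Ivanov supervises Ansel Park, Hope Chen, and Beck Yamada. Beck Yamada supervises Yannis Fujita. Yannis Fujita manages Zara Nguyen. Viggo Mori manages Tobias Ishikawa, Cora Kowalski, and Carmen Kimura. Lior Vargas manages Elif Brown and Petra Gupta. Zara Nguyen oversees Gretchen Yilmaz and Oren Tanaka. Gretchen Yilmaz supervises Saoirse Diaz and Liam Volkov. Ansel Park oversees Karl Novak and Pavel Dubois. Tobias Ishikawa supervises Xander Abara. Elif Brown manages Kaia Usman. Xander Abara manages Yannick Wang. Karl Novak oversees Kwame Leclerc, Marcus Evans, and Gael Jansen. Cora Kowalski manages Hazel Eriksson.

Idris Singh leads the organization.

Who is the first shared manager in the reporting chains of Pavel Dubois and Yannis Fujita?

Pavel Dubois's chain of managers is Ansel Park, Yara Ivanov, Idris Singh. Yannis Fujita's chain of managers is Beck Yamada, Yara Ivanov, Idris Singh. The first manager that appears in both chains is Yara Ivanov.

Yara Ivanov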